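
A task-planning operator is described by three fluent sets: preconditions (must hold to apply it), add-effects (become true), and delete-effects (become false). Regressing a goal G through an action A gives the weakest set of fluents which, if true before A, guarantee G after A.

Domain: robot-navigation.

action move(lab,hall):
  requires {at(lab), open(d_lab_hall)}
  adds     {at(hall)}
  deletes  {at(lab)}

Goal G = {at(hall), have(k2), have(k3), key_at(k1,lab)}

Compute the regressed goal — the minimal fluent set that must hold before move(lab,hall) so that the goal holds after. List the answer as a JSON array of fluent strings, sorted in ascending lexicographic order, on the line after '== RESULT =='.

Regress:
  G ∩ del = {}  (empty — regression defined)
  G \ add = {at(hall), have(k2), have(k3), key_at(k1,lab)} \ {at(hall)} = {have(k2), have(k3), key_at(k1,lab)}
  ∪ pre   = {have(k2), have(k3), key_at(k1,lab)} ∪ {at(lab), open(d_lab_hall)}
          = {at(lab), have(k2), have(k3), key_at(k1,lab), open(d_lab_hall)}

== RESULT ==
["at(lab)", "have(k2)", "have(k3)", "key_at(k1,lab)", "open(d_lab_hall)"]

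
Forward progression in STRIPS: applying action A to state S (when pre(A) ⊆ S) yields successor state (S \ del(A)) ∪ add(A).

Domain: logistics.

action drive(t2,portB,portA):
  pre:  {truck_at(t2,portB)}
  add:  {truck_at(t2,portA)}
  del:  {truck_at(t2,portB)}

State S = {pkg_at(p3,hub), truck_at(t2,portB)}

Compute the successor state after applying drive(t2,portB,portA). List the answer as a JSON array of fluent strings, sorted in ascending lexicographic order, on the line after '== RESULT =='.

Progress:
  pre ⊆ S: {truck_at(t2,portB)} ⊆ S  — applicable
  S \ del = {pkg_at(p3,hub)}
  ∪ add   = {pkg_at(p3,hub), truck_at(t2,portA)}

== RESULT ==
["pkg_at(p3,hub)", "truck_at(t2,portA)"]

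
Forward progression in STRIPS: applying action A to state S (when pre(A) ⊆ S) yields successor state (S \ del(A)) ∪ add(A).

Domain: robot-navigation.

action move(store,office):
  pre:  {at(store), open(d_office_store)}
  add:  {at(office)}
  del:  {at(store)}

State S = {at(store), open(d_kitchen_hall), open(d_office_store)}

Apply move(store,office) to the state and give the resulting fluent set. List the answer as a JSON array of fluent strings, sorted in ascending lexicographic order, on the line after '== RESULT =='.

Compute (S \ del) ∪ add:
  pre ⊆ S: {at(store), open(d_office_store)} ⊆ S  — applicable
  S \ del = {open(d_kitchen_hall), open(d_office_store)}
  ∪ add   = {at(office), open(d_kitchen_hall), open(d_office_store)}

== RESULT ==
["at(office)", "open(d_kitchen_hall)", "open(d_office_store)"]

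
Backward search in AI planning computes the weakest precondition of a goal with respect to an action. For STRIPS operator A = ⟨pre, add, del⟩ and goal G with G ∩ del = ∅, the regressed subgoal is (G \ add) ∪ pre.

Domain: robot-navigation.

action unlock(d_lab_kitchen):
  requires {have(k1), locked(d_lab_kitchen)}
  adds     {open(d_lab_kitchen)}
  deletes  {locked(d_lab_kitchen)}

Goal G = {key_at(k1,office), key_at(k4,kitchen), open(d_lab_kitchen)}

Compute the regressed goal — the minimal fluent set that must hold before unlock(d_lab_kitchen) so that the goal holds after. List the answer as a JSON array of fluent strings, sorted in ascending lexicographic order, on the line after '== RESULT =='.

Regress:
  G ∩ del = {}  (empty — regression defined)
  G \ add = {key_at(k1,office), key_at(k4,kitchen), open(d_lab_kitchen)} \ {open(d_lab_kitchen)} = {key_at(k1,office), key_at(k4,kitchen)}
  ∪ pre   = {key_at(k1,office), key_at(k4,kitchen)} ∪ {have(k1), locked(d_lab_kitchen)}
          = {have(k1), key_at(k1,office), key_at(k4,kitchen), locked(d_lab_kitchen)}

== RESULT ==
["have(k1)", "key_at(k1,office)", "key_at(k4,kitchen)", "locked(d_lab_kitchen)"]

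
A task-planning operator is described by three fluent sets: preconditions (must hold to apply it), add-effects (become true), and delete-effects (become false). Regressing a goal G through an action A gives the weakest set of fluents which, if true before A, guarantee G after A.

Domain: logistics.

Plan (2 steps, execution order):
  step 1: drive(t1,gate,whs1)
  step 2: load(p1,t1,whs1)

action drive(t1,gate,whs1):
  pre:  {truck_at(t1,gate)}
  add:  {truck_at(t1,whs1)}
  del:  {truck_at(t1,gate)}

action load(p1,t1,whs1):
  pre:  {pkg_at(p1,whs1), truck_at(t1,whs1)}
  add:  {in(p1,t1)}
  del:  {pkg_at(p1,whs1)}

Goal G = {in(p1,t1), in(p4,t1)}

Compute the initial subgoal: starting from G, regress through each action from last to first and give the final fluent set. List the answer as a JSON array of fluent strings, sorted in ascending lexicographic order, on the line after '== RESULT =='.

Regress step by step:
  through step 2 (load(p1,t1,whs1)): drop {in(p1,t1)}, keep {in(p4,t1)}, require {pkg_at(p1,whs1), truck_at(t1,whs1)}
    → {in(p4,t1), pkg_at(p1,whs1), truck_at(t1,whs1)}
  through step 1 (drive(t1,gate,whs1)): drop {truck_at(t1,whs1)}, keep {in(p4,t1), pkg_at(p1,whs1)}, require {truck_at(t1,gate)}
    → {in(p4,t1), pkg_at(p1,whs1), truck_at(t1,gate)}

== RESULT ==
["in(p4,t1)", "pkg_at(p1,whs1)", "truck_at(t1,gate)"]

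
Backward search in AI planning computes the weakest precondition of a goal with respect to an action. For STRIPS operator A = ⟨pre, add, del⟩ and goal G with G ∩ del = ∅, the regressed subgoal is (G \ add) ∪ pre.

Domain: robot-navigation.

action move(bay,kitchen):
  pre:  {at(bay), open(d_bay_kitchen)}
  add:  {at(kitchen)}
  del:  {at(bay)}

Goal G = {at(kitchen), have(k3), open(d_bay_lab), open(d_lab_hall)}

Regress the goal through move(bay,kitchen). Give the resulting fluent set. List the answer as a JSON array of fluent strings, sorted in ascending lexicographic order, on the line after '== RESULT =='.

Regress:
  G ∩ del = {}  (empty — regression defined)
  G \ add = {at(kitchen), have(k3), open(d_bay_lab), open(d_lab_hall)} \ {at(kitchen)} = {have(k3), open(d_bay_lab), open(d_lab_hall)}
  ∪ pre   = {have(k3), open(d_bay_lab), open(d_lab_hall)} ∪ {at(bay), open(d_bay_kitchen)}
          = {at(bay), have(k3), open(d_bay_kitchen), open(d_bay_lab), open(d_lab_hall)}

== RESULT ==
["at(bay)", "have(k3)", "open(d_bay_kitchen)", "open(d_bay_lab)", "open(d_lab_hall)"]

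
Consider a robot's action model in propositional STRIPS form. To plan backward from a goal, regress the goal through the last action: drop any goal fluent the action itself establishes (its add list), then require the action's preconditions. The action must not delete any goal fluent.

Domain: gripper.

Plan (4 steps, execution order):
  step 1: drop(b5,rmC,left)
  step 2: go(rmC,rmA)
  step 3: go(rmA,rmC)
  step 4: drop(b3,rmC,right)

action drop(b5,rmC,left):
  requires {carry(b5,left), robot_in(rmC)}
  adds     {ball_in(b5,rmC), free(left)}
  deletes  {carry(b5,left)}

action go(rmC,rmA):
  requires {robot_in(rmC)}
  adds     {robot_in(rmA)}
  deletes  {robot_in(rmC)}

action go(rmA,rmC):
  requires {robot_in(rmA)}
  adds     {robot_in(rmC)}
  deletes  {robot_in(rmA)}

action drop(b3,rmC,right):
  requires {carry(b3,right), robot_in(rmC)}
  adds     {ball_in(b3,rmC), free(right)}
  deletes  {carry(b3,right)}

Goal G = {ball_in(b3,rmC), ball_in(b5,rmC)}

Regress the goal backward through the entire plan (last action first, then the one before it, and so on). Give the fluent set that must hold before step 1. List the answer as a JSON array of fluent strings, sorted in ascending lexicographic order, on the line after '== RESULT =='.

Regress step by step:
  through step 4 (drop(b3,rmC,right)): drop {ball_in(b3,rmC)}, keep {ball_in(b5,rmC)}, require {carry(b3,right), robot_in(rmC)}
    → {ball_in(b5,rmC), carry(b3,right), robot_in(rmC)}
  through step 3 (go(rmA,rmC)): drop {robot_in(rmC)}, keep {ball_in(b5,rmC), carry(b3,right)}, require {robot_in(rmA)}
    → {ball_in(b5,rmC), carry(b3,right), robot_in(rmA)}
  through step 2 (go(rmC,rmA)): drop {robot_in(rmA)}, keep {ball_in(b5,rmC), carry(b3,right)}, require {robot_in(rmC)}
    → {ball_in(b5,rmC), carry(b3,right), robot_in(rmC)}
  through step 1 (drop(b5,rmC,left)): drop {ball_in(b5,rmC)}, keep {carry(b3,right), robot_in(rmC)}, require {carry(b5,left), robot_in(rmC)}
    → {carry(b3,right), carry(b5,left), robot_in(rmC)}

== RESULT ==
["carry(b3,right)", "carry(b5,left)", "robot_in(rmC)"]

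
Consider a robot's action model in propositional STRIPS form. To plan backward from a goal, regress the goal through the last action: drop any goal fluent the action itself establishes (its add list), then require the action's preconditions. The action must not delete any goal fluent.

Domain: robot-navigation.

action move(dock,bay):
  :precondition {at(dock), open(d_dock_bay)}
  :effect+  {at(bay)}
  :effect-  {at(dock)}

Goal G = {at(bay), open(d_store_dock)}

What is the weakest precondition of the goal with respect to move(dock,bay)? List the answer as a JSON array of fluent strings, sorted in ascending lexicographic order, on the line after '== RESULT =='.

Regress:
  G ∩ del = {}  (empty — regression defined)
  G \ add = {at(bay), open(d_store_dock)} \ {at(bay)} = {open(d_store_dock)}
  ∪ pre   = {open(d_store_dock)} ∪ {at(dock), open(d_dock_bay)}
          = {at(dock), open(d_dock_bay), open(d_store_dock)}

== RESULT ==
["at(dock)", "open(d_dock_bay)", "open(d_store_dock)"]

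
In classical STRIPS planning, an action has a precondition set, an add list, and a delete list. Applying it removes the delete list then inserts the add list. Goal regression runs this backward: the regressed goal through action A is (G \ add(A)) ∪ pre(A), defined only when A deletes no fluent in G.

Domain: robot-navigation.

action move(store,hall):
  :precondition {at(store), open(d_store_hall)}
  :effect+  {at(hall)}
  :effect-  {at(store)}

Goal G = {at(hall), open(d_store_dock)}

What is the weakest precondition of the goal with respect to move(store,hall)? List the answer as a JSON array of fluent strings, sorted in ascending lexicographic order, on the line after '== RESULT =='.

Regress:
  G ∩ del = {}  (empty — regression defined)
  G \ add = {at(hall), open(d_store_dock)} \ {at(hall)} = {open(d_store_dock)}
  ∪ pre   = {open(d_store_dock)} ∪ {at(store), open(d_store_hall)}
          = {at(store), open(d_store_dock), open(d_store_hall)}

== RESULT ==
["at(store)", "open(d_store_dock)", "open(d_store_hall)"]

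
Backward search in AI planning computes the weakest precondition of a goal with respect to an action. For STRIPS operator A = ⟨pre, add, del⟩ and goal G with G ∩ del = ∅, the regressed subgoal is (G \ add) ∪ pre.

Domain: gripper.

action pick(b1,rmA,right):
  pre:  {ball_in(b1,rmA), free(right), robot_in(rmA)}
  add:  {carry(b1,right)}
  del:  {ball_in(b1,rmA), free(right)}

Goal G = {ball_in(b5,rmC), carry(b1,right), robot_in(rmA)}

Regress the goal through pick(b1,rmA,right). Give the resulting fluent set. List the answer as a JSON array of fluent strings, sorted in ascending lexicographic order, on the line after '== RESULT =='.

Regress:
  G ∩ del = {}  (empty — regression defined)
  G \ add = {ball_in(b5,rmC), carry(b1,right), robot_in(rmA)} \ {carry(b1,right)} = {ball_in(b5,rmC), robot_in(rmA)}
  ∪ pre   = {ball_in(b5,rmC), robot_in(rmA)} ∪ {ball_in(b1,rmA), free(right), robot_in(rmA)}
          = {ball_in(b1,rmA), ball_in(b5,rmC), free(right), robot_in(rmA)}

== RESULT ==
["ball_in(b1,rmA)", "ball_in(b5,rmC)", "free(right)", "robot_in(rmA)"]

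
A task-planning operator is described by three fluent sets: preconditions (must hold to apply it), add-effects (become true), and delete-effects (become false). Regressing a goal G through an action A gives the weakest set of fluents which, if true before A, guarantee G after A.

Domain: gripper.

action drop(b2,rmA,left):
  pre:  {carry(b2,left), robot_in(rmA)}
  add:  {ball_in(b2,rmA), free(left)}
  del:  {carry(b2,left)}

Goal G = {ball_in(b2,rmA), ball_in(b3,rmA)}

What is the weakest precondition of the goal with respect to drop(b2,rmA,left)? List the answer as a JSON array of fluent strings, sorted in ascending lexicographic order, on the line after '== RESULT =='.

Compute (G \ add) ∪ pre:
  G ∩ del = {}  (empty — regression defined)
  G \ add = {ball_in(b2,rmA), ball_in(b3,rmA)} \ {ball_in(b2,rmA), free(left)} = {ball_in(b3,rmA)}
  ∪ pre   = {ball_in(b3,rmA)} ∪ {carry(b2,left), robot_in(rmA)}
          = {ball_in(b3,rmA), carry(b2,left), robot_in(rmA)}

== RESULT ==
["ball_in(b3,rmA)", "carry(b2,left)", "robot_in(rmA)"]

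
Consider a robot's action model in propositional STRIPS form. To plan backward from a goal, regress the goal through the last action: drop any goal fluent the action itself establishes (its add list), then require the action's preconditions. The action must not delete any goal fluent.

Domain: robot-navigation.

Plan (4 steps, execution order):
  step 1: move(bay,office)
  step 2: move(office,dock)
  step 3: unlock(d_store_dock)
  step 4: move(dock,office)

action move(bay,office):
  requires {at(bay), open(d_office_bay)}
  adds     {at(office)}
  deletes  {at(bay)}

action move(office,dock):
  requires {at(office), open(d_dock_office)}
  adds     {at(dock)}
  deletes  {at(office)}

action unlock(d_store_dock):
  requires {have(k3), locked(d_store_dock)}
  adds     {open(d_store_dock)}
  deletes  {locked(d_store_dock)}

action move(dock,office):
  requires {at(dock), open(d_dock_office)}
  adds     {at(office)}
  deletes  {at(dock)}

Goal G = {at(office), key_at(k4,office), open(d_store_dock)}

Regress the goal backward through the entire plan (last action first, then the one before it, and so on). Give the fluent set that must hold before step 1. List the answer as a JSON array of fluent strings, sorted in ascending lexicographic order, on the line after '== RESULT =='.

Work backward from the goal:
  through step 4 (move(dock,office)): drop {at(office)}, keep {key_at(k4,office), open(d_store_dock)}, require {at(dock), open(d_dock_office)}
    → {at(dock), key_at(k4,office), open(d_dock_office), open(d_store_dock)}
  through step 3 (unlock(d_store_dock)): drop {open(d_store_dock)}, keep {at(dock), key_at(k4,office), open(d_dock_office)}, require {have(k3), locked(d_store_dock)}
    → {at(dock), have(k3), key_at(k4,office), locked(d_store_dock), open(d_dock_office)}
  through step 2 (move(office,dock)): drop {at(dock)}, keep {have(k3), key_at(k4,office), locked(d_store_dock), open(d_dock_office)}, require {at(office), open(d_dock_office)}
    → {at(office), have(k3), key_at(k4,office), locked(d_store_dock), open(d_dock_office)}
  through step 1 (move(bay,office)): drop {at(office)}, keep {have(k3), key_at(k4,office), locked(d_store_dock), open(d_dock_office)}, require {at(bay), open(d_office_bay)}
    → {at(bay), have(k3), key_at(k4,office), locked(d_store_dock), open(d_dock_office), open(d_office_bay)}

== RESULT ==
["at(bay)", "have(k3)", "key_at(k4,office)", "locked(d_store_dock)", "open(d_dock_office)", "open(d_office_bay)"]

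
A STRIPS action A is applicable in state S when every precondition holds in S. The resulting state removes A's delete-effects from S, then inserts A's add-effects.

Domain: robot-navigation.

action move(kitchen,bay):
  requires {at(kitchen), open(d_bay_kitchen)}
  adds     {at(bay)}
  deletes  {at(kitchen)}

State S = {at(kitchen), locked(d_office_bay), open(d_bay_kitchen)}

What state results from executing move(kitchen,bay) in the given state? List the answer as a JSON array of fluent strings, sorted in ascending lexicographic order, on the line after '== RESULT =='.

Compute (S \ del) ∪ add:
  pre ⊆ S: {at(kitchen), open(d_bay_kitchen)} ⊆ S  — applicable
  S \ del = {locked(d_office_bay), open(d_bay_kitchen)}
  ∪ add   = {at(bay), locked(d_office_bay), open(d_bay_kitchen)}

== RESULT ==
["at(bay)", "locked(d_office_bay)", "open(d_bay_kitchen)"]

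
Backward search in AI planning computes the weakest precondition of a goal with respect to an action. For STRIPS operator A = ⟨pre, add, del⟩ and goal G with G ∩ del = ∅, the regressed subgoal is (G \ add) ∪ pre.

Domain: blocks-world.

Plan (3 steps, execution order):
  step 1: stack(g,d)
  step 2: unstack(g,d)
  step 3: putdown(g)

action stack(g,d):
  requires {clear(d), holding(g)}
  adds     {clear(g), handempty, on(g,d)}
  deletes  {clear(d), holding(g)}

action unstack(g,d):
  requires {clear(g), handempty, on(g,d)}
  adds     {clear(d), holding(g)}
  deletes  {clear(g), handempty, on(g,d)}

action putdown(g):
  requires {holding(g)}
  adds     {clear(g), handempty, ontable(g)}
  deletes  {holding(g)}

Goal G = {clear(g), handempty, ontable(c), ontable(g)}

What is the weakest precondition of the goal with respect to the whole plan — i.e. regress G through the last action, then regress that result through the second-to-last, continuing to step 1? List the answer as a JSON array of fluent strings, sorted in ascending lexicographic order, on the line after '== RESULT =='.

Work backward from the goal:
  through step 3 (putdown(g)): drop {clear(g), handempty, ontable(g)}, keep {ontable(c)}, require {holding(g)}
    → {holding(g), ontable(c)}
  through step 2 (unstack(g,d)): drop {holding(g)}, keep {ontable(c)}, require {clear(g), handempty, on(g,d)}
    → {clear(g), handempty, on(g,d), ontable(c)}
  through step 1 (stack(g,d)): drop {clear(g), handempty, on(g,d)}, keep {ontable(c)}, require {clear(d), holding(g)}
    → {clear(d), holding(g), ontable(c)}

== RESULT ==
["clear(d)", "holding(g)", "ontable(c)"]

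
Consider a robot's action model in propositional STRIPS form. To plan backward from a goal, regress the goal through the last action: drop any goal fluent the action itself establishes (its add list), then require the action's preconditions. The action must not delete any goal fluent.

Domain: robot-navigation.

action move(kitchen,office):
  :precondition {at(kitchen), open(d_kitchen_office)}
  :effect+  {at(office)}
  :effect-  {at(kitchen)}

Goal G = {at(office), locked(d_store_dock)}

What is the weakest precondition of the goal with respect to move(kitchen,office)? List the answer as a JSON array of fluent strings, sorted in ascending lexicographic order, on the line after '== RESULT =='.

Regress:
  G ∩ del = {}  (empty — regression defined)
  G \ add = {at(office), locked(d_store_dock)} \ {at(office)} = {locked(d_store_dock)}
  ∪ pre   = {locked(d_store_dock)} ∪ {at(kitchen), open(d_kitchen_office)}
          = {at(kitchen), locked(d_store_dock), open(d_kitchen_office)}

== RESULT ==
["at(kitchen)", "locked(d_store_dock)", "open(d_kitchen_office)"]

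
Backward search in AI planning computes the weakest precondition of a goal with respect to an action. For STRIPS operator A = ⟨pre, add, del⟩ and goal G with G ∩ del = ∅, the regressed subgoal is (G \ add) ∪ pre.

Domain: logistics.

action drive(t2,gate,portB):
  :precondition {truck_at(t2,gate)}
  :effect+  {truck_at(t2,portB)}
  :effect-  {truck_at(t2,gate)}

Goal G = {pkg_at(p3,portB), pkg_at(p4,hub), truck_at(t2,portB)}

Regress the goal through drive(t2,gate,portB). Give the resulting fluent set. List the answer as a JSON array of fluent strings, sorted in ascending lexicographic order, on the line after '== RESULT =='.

Regress:
  G ∩ del = {}  (empty — regression defined)
  G \ add = {pkg_at(p3,portB), pkg_at(p4,hub), truck_at(t2,portB)} \ {truck_at(t2,portB)} = {pkg_at(p3,portB), pkg_at(p4,hub)}
  ∪ pre   = {pkg_at(p3,portB), pkg_at(p4,hub)} ∪ {truck_at(t2,gate)}
          = {pkg_at(p3,portB), pkg_at(p4,hub), truck_at(t2,gate)}

== RESULT ==
["pkg_at(p3,portB)", "pkg_at(p4,hub)", "truck_at(t2,gate)"]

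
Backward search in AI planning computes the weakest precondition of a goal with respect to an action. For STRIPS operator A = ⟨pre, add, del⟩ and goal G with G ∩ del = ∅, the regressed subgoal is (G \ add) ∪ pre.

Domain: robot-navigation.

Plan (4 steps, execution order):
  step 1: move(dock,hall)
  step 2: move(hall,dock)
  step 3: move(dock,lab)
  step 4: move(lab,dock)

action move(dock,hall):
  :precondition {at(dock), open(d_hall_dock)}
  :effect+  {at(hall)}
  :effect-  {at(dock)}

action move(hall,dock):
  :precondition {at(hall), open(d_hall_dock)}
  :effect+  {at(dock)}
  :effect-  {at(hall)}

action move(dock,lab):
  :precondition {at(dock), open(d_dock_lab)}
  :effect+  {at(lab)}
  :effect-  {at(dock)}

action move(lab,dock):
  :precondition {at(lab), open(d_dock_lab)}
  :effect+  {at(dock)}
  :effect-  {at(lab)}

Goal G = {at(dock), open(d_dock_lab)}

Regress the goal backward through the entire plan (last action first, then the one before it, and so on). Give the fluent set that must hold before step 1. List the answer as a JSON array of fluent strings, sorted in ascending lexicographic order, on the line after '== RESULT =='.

Regress step by step:
  through step 4 (move(lab,dock)): drop {at(dock)}, keep {open(d_dock_lab)}, require {at(lab), open(d_dock_lab)}
    → {at(lab), open(d_dock_lab)}
  through step 3 (move(dock,lab)): drop {at(lab)}, keep {open(d_dock_lab)}, require {at(dock), open(d_dock_lab)}
    → {at(dock), open(d_dock_lab)}
  through step 2 (move(hall,dock)): drop {at(dock)}, keep {open(d_dock_lab)}, require {at(hall), open(d_hall_dock)}
    → {at(hall), open(d_dock_lab), open(d_hall_dock)}
  through step 1 (move(dock,hall)): drop {at(hall)}, keep {open(d_dock_lab), open(d_hall_dock)}, require {at(dock), open(d_hall_dock)}
    → {at(dock), open(d_dock_lab), open(d_hall_dock)}

== RESULT ==
["at(dock)", "open(d_dock_lab)", "open(d_hall_dock)"]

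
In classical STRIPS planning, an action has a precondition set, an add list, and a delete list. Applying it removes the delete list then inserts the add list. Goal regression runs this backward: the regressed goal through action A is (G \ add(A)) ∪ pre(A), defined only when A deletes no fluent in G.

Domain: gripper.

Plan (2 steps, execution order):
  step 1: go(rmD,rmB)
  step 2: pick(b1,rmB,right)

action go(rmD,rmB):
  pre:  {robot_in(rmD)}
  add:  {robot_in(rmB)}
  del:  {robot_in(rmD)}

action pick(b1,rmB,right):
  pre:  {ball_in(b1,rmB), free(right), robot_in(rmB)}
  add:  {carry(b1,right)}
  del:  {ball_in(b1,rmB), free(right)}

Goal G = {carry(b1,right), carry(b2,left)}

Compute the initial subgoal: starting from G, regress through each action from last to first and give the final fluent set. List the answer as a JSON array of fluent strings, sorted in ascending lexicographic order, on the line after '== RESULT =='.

Work backward from the goal:
  through step 2 (pick(b1,rmB,right)): drop {carry(b1,right)}, keep {carry(b2,left)}, require {ball_in(b1,rmB), free(right), robot_in(rmB)}
    → {ball_in(b1,rmB), carry(b2,left), free(right), robot_in(rmB)}
  through step 1 (go(rmD,rmB)): drop {robot_in(rmB)}, keep {ball_in(b1,rmB), carry(b2,left), free(right)}, require {robot_in(rmD)}
    → {ball_in(b1,rmB), carry(b2,left), free(right), robot_in(rmD)}

== RESULT ==
["ball_in(b1,rmB)", "carry(b2,left)", "free(right)", "robot_in(rmD)"]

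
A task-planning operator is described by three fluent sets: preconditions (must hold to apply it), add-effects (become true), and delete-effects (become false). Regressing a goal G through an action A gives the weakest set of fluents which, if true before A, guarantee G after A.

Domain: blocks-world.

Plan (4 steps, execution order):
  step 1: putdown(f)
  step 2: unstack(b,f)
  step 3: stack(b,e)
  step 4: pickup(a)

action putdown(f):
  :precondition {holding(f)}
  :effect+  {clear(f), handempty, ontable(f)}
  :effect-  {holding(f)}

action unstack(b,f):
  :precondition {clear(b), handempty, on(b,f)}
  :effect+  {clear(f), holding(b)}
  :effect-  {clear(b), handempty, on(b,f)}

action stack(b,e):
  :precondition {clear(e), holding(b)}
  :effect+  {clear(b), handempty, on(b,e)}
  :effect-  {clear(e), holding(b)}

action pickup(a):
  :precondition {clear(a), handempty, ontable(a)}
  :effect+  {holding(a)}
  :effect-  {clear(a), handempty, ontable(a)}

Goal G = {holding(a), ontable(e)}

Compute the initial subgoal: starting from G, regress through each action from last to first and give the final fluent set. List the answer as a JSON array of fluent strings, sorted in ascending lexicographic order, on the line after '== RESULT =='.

Work backward from the goal:
  through step 4 (pickup(a)): drop {holding(a)}, keep {ontable(e)}, require {clear(a), handempty, ontable(a)}
    → {clear(a), handempty, ontable(a), ontable(e)}
  through step 3 (stack(b,e)): drop {handempty}, keep {clear(a), ontable(a), ontable(e)}, require {clear(e), holding(b)}
    → {clear(a), clear(e), holding(b), ontable(a), ontable(e)}
  through step 2 (unstack(b,f)): drop {holding(b)}, keep {clear(a), clear(e), ontable(a), ontable(e)}, require {clear(b), handempty, on(b,f)}
    → {clear(a), clear(b), clear(e), handempty, on(b,f), ontable(a), ontable(e)}
  through step 1 (putdown(f)): drop {handempty}, keep {clear(a), clear(b), clear(e), on(b,f), ontable(a), ontable(e)}, require {holding(f)}
    → {clear(a), clear(b), clear(e), holding(f), on(b,f), ontable(a), ontable(e)}

== RESULT ==
["clear(a)", "clear(b)", "clear(e)", "holding(f)", "on(b,f)", "ontable(a)", "ontable(e)"]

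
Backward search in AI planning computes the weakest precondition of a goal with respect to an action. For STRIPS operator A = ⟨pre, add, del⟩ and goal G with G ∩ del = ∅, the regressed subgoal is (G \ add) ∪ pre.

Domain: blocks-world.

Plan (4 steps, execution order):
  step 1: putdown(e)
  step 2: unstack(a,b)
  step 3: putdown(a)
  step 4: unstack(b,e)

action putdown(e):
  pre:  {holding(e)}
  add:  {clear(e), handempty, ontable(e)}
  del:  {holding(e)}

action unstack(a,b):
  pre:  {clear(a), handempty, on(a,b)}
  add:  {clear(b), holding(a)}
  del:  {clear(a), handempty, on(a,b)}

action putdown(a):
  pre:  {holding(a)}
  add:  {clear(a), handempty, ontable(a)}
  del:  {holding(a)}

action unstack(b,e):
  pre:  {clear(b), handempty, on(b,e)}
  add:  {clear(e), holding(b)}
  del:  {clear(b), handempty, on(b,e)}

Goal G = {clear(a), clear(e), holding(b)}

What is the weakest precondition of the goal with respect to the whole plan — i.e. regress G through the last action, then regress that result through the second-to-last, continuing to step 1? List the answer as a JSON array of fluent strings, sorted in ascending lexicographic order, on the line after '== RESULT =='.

Work backward from the goal:
  through step 4 (unstack(b,e)): drop {clear(e), holding(b)}, keep {clear(a)}, require {clear(b), handempty, on(b,e)}
    → {clear(a), clear(b), handempty, on(b,e)}
  through step 3 (putdown(a)): drop {clear(a), handempty}, keep {clear(b), on(b,e)}, require {holding(a)}
    → {clear(b), holding(a), on(b,e)}
  through step 2 (unstack(a,b)): drop {clear(b), holding(a)}, keep {on(b,e)}, require {clear(a), handempty, on(a,b)}
    → {clear(a), handempty, on(a,b), on(b,e)}
  through step 1 (putdown(e)): drop {handempty}, keep {clear(a), on(a,b), on(b,e)}, require {holding(e)}
    → {clear(a), holding(e), on(a,b), on(b,e)}

== RESULT ==
["clear(a)", "holding(e)", "on(a,b)", "on(b,e)"]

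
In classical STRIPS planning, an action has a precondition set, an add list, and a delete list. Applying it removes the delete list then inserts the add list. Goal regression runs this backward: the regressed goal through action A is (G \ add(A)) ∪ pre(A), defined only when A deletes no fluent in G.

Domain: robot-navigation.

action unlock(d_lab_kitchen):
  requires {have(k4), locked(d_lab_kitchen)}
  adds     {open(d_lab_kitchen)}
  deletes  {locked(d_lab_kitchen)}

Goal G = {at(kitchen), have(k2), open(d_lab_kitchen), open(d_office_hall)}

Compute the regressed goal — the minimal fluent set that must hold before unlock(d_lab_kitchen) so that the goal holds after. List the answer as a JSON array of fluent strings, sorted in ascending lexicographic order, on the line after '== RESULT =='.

Compute (G \ add) ∪ pre:
  G ∩ del = {}  (empty — regression defined)
  G \ add = {at(kitchen), have(k2), open(d_lab_kitchen), open(d_office_hall)} \ {open(d_lab_kitchen)} = {at(kitchen), have(k2), open(d_office_hall)}
  ∪ pre   = {at(kitchen), have(k2), open(d_office_hall)} ∪ {have(k4), locked(d_lab_kitchen)}
          = {at(kitchen), have(k2), have(k4), locked(d_lab_kitchen), open(d_office_hall)}

== RESULT ==
["at(kitchen)", "have(k2)", "have(k4)", "locked(d_lab_kitchen)", "open(d_office_hall)"]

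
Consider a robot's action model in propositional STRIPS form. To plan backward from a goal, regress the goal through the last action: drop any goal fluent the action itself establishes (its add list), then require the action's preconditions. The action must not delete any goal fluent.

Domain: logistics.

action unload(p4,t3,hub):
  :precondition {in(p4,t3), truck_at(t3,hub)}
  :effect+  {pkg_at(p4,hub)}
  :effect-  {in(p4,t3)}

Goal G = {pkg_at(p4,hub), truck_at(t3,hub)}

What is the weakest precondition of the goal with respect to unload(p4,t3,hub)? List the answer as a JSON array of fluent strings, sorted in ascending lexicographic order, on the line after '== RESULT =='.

Compute (G \ add) ∪ pre:
  G ∩ del = {}  (empty — regression defined)
  G \ add = {pkg_at(p4,hub), truck_at(t3,hub)} \ {pkg_at(p4,hub)} = {truck_at(t3,hub)}
  ∪ pre   = {truck_at(t3,hub)} ∪ {in(p4,t3), truck_at(t3,hub)}
          = {in(p4,t3), truck_at(t3,hub)}

== RESULT ==
["in(p4,t3)", "truck_at(t3,hub)"]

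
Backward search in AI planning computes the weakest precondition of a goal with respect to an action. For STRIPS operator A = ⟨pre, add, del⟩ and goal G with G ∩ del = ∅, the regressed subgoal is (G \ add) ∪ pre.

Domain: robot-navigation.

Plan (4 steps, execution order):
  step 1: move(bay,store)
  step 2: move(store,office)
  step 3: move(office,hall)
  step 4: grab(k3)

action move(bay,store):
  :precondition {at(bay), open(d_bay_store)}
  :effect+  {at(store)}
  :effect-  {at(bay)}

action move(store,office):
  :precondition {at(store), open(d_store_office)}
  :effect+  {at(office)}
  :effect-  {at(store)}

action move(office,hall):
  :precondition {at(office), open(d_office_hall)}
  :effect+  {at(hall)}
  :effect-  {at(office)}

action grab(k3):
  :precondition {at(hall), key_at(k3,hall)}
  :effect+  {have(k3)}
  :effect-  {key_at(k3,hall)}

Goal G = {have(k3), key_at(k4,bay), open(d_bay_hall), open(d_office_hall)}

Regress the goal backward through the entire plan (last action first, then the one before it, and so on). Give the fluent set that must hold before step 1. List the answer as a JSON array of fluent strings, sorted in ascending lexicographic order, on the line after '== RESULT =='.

Regress step by step:
  through step 4 (grab(k3)): drop {have(k3)}, keep {key_at(k4,bay), open(d_bay_hall), open(d_office_hall)}, require {at(hall), key_at(k3,hall)}
    → {at(hall), key_at(k3,hall), key_at(k4,bay), open(d_bay_hall), open(d_office_hall)}
  through step 3 (move(office,hall)): drop {at(hall)}, keep {key_at(k3,hall), key_at(k4,bay), open(d_bay_hall), open(d_office_hall)}, require {at(office), open(d_office_hall)}
    → {at(office), key_at(k3,hall), key_at(k4,bay), open(d_bay_hall), open(d_office_hall)}
  through step 2 (move(store,office)): drop {at(office)}, keep {key_at(k3,hall), key_at(k4,bay), open(d_bay_hall), open(d_office_hall)}, require {at(store), open(d_store_office)}
    → {at(store), key_at(k3,hall), key_at(k4,bay), open(d_bay_hall), open(d_office_hall), open(d_store_office)}
  through step 1 (move(bay,store)): drop {at(store)}, keep {key_at(k3,hall), key_at(k4,bay), open(d_bay_hall), open(d_office_hall), open(d_store_office)}, require {at(bay), open(d_bay_store)}
    → {at(bay), key_at(k3,hall), key_at(k4,bay), open(d_bay_hall), open(d_bay_store), open(d_office_hall), open(d_store_office)}

== RESULT ==
["at(bay)", "key_at(k3,hall)", "key_at(k4,bay)", "open(d_bay_hall)", "open(d_bay_store)", "open(d_office_hall)", "open(d_store_office)"]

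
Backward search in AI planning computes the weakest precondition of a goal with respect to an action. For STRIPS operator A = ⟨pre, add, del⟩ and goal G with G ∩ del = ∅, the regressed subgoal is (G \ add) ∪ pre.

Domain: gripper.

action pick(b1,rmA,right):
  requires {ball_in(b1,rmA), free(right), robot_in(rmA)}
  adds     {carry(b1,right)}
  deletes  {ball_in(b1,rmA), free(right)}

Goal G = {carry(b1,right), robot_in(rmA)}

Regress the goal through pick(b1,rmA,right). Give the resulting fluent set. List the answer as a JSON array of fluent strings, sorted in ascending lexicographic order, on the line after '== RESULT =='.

Regress:
  G ∩ del = {}  (empty — regression defined)
  G \ add = {carry(b1,right), robot_in(rmA)} \ {carry(b1,right)} = {robot_in(rmA)}
  ∪ pre   = {robot_in(rmA)} ∪ {ball_in(b1,rmA), free(right), robot_in(rmA)}
          = {ball_in(b1,rmA), free(right), robot_in(rmA)}

== RESULT ==
["ball_in(b1,rmA)", "free(right)", "robot_in(rmA)"]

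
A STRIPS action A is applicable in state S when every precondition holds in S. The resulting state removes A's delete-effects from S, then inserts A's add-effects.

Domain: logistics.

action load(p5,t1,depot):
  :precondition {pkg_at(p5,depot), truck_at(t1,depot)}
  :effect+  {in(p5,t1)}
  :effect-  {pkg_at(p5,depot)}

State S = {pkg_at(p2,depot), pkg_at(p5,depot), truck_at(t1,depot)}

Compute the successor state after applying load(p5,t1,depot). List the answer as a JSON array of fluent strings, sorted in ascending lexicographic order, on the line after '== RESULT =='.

Compute (S \ del) ∪ add:
  pre ⊆ S: {pkg_at(p5,depot), truck_at(t1,depot)} ⊆ S  — applicable
  S \ del = {pkg_at(p2,depot), truck_at(t1,depot)}
  ∪ add   = {in(p5,t1), pkg_at(p2,depot), truck_at(t1,depot)}

== RESULT ==
["in(p5,t1)", "pkg_at(p2,depot)", "truck_at(t1,depot)"]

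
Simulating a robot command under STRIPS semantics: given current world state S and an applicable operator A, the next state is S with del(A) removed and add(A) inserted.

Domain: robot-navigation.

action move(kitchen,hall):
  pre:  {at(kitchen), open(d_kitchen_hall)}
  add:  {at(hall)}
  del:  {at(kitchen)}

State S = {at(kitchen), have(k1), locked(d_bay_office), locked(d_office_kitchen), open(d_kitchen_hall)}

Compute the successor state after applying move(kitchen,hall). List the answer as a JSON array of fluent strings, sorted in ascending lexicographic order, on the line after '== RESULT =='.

Compute (S \ del) ∪ add:
  pre ⊆ S: {at(kitchen), open(d_kitchen_hall)} ⊆ S  — applicable
  S \ del = {have(k1), locked(d_bay_office), locked(d_office_kitchen), open(d_kitchen_hall)}
  ∪ add   = {at(hall), have(k1), locked(d_bay_office), locked(d_office_kitchen), open(d_kitchen_hall)}

== RESULT ==
["at(hall)", "have(k1)", "locked(d_bay_office)", "locked(d_office_kitchen)", "open(d_kitchen_hall)"]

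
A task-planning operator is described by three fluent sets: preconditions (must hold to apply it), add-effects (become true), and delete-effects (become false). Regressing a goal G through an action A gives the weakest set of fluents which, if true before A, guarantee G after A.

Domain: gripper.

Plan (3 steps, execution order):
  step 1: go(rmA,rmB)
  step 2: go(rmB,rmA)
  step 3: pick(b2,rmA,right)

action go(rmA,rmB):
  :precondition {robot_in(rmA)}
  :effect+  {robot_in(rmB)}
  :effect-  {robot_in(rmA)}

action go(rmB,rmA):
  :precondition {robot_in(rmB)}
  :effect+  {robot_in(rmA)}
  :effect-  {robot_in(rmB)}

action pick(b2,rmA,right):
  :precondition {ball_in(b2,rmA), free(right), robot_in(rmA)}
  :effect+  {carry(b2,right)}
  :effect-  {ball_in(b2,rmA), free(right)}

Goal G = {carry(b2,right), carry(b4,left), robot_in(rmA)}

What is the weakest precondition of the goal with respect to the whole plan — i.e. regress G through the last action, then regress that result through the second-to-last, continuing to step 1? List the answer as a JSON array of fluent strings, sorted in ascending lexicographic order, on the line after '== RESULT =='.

Work backward from the goal:
  through step 3 (pick(b2,rmA,right)): drop {carry(b2,right)}, keep {carry(b4,left), robot_in(rmA)}, require {ball_in(b2,rmA), free(right), robot_in(rmA)}
    → {ball_in(b2,rmA), carry(b4,left), free(right), robot_in(rmA)}
  through step 2 (go(rmB,rmA)): drop {robot_in(rmA)}, keep {ball_in(b2,rmA), carry(b4,left), free(right)}, require {robot_in(rmB)}
    → {ball_in(b2,rmA), carry(b4,left), free(right), robot_in(rmB)}
  through step 1 (go(rmA,rmB)): drop {robot_in(rmB)}, keep {ball_in(b2,rmA), carry(b4,left), free(right)}, require {robot_in(rmA)}
    → {ball_in(b2,rmA), carry(b4,left), free(right), robot_in(rmA)}

== RESULT ==
["ball_in(b2,rmA)", "carry(b4,left)", "free(right)", "robot_in(rmA)"]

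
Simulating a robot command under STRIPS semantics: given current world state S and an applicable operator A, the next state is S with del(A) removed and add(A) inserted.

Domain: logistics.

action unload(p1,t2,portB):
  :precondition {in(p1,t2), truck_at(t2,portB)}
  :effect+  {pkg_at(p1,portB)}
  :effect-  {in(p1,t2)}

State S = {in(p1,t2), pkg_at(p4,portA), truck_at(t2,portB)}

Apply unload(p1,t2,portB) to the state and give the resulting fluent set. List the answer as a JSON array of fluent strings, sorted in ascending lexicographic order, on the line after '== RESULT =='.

Progress:
  pre ⊆ S: {in(p1,t2), truck_at(t2,portB)} ⊆ S  — applicable
  S \ del = {pkg_at(p4,portA), truck_at(t2,portB)}
  ∪ add   = {pkg_at(p1,portB), pkg_at(p4,portA), truck_at(t2,portB)}

== RESULT ==
["pkg_at(p1,portB)", "pkg_at(p4,portA)", "truck_at(t2,portB)"]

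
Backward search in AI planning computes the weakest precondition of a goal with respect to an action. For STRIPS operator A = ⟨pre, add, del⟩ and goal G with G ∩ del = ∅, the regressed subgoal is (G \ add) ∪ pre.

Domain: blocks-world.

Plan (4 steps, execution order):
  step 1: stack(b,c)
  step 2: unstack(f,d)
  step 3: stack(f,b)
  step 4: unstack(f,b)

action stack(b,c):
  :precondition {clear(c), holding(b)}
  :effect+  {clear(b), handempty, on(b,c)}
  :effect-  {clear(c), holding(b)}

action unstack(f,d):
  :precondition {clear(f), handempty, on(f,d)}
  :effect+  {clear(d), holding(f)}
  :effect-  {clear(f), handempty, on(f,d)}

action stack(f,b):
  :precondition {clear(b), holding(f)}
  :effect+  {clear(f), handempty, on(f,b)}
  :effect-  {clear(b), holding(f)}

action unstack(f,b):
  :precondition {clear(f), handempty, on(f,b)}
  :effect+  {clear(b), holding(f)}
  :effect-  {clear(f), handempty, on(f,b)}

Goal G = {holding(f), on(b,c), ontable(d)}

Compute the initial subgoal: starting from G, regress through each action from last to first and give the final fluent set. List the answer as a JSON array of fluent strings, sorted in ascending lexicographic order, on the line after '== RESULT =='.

Work backward from the goal:
  through step 4 (unstack(f,b)): drop {holding(f)}, keep {on(b,c), ontable(d)}, require {clear(f), handempty, on(f,b)}
    → {clear(f), handempty, on(b,c), on(f,b), ontable(d)}
  through step 3 (stack(f,b)): drop {clear(f), handempty, on(f,b)}, keep {on(b,c), ontable(d)}, require {clear(b), holding(f)}
    → {clear(b), holding(f), on(b,c), ontable(d)}
  through step 2 (unstack(f,d)): drop {holding(f)}, keep {clear(b), on(b,c), ontable(d)}, require {clear(f), handempty, on(f,d)}
    → {clear(b), clear(f), handempty, on(b,c), on(f,d), ontable(d)}
  through step 1 (stack(b,c)): drop {clear(b), handempty, on(b,c)}, keep {clear(f), on(f,d), ontable(d)}, require {clear(c), holding(b)}
    → {clear(c), clear(f), holding(b), on(f,d), ontable(d)}

== RESULT ==
["clear(c)", "clear(f)", "holding(b)", "on(f,d)", "ontable(d)"]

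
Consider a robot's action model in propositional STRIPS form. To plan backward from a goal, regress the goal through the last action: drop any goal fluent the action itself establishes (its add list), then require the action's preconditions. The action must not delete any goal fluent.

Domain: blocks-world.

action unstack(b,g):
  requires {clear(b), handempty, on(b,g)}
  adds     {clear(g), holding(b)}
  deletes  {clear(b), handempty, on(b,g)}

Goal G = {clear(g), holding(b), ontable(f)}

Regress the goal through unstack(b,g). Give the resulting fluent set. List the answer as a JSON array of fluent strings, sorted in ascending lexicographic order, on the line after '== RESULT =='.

Compute (G \ add) ∪ pre:
  G ∩ del = {}  (empty — regression defined)
  G \ add = {clear(g), holding(b), ontable(f)} \ {clear(g), holding(b)} = {ontable(f)}
  ∪ pre   = {ontable(f)} ∪ {clear(b), handempty, on(b,g)}
          = {clear(b), handempty, on(b,g), ontable(f)}

== RESULT ==
["clear(b)", "handempty", "on(b,g)", "ontable(f)"]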